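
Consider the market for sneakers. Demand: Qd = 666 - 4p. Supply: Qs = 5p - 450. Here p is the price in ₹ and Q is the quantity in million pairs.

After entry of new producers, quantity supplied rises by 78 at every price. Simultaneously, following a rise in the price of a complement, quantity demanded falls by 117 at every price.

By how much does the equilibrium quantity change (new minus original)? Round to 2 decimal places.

Solve the original market: 666 - 4p = 5p - 450, hence p = 124 and Q = 170.
After the shift, demand is Qd = 549 - 4p and supply is Qs = 5p - 372.
Setting them equal: 549 - 4p = 5p - 372 → 921 = 9p, so p = 307/3 ≈ 102.3333 and Q = 419/3 ≈ 139.6667.
ΔQ = 139.6667 − 170 = -30.33.

-30.33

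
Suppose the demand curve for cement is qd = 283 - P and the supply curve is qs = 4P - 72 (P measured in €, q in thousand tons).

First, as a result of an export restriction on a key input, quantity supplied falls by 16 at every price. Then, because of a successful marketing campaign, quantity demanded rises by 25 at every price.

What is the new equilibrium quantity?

228.8

Initially, 283 - P = 4P - 72, so 355 = 5P and P = 71, q = 212.
After the shift, demand is qd = 308 - P and supply is qs = 4P - 88.
Equate the new curves: 308 - P = 4P - 88, giving 396 = 5P, P = 79.2, q = 228.8.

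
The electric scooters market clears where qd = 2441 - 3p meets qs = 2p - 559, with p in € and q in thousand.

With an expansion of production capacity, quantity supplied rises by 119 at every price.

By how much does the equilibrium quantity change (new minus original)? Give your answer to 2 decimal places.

Original equilibrium: 2441 - 3p = 2p - 559 gives 3000 = 5p, so p = 600 and q = 641.
After the shift, demand is qd = 2441 - 3p and supply is qs = 2p - 440.
Equate the new curves: 2441 - 3p = 2p - 440, giving 2881 = 5p, p = 576.2, q = 712.4.
Δq = 712.4 − 641 = +71.40.

+71.40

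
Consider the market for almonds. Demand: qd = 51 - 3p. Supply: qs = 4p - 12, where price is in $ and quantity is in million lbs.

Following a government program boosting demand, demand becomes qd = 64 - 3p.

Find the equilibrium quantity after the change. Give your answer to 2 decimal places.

Original equilibrium: 51 - 3p = 4p - 12 gives 63 = 7p, so p = 9 and q = 24.
After the shift, demand is qd = 64 - 3p and supply is qs = 4p - 12.
New equilibrium: 64 - 3p = 4p - 12 ⇒ 76 = 7p ⇒ p = 76/7 ≈ 10.8571, q = 220/7 ≈ 31.4286.

31.43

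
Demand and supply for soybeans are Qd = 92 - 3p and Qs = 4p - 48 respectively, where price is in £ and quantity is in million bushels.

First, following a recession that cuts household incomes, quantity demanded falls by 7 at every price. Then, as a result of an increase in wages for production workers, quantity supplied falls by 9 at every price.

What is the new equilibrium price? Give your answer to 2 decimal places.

Initially, 92 - 3p = 4p - 48, so 140 = 7p and p = 20, Q = 32.
After the shift, demand is Qd = 85 - 3p and supply is Qs = 4p - 57.
Equate the new curves: 85 - 3p = 4p - 57, giving 142 = 7p, p = 142/7 ≈ 20.2857, Q = 169/7 ≈ 24.1429.

20.29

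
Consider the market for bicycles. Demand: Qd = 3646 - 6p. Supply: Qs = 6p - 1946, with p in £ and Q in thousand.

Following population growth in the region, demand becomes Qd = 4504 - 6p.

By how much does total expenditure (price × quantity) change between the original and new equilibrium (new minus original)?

Original equilibrium: 3646 - 6p = 6p - 1946 gives 5592 = 12p, so p = 466 and Q = 850.
After the shift, demand is Qd = 4504 - 6p and supply is Qs = 6p - 1946.
Clearing the new market: 4504 - 6p = 6p - 1946, so p = 537.5 and Q = 1279.
Expenditure moves from 466×850 = 396100 to 537.5×1279 = 687462.5; change = +291362.5.

+291362.5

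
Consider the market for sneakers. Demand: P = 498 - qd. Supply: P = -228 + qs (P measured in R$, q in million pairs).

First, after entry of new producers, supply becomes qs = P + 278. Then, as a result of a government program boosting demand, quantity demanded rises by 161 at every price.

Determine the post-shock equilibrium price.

Initially, 498 - P = P + 228, so 270 = 2P and P = 135, q = 363.
With the change applied: demand qd = 659 - P, supply qs = P + 278.
Clearing the new market: 659 - P = P + 278, so P = 190.5 and q = 468.5.

190.5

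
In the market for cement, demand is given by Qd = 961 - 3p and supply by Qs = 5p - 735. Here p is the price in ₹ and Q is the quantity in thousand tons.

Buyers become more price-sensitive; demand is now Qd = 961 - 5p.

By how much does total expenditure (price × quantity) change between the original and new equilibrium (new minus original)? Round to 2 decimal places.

-49735.20

Original equilibrium: 961 - 3p = 5p - 735 gives 1696 = 8p, so p = 212 and Q = 325.
The shock moves the curves to Qd = 961 - 5p and Qs = 5p - 735.
Clearing the new market: 961 - 5p = 5p - 735, so p = 169.6 and Q = 113.
Expenditure moves from 212×325 = 68900 to 169.6×113 = 19164.8; change = -49735.20.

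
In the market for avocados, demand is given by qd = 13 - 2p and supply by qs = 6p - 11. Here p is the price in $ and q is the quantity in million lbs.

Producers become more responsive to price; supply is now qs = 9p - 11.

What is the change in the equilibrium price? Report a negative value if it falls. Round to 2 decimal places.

-0.82

Original equilibrium: 13 - 2p = 6p - 11 gives 24 = 8p, so p = 3 and q = 7.
The shock moves the curves to qd = 13 - 2p and qs = 9p - 11.
New equilibrium: 13 - 2p = 9p - 11 ⇒ 24 = 11p ⇒ p = 24/11 ≈ 2.1818, q = 95/11 ≈ 8.6364.
Δp = 2.1818 − 3 = -0.82.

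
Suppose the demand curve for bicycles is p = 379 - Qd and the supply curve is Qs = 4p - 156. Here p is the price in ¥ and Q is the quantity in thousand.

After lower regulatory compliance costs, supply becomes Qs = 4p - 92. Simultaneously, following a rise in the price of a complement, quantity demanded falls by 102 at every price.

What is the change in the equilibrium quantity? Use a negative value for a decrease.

-68.8

Original equilibrium: 379 - p = 4p - 156 gives 535 = 5p, so p = 107 and Q = 272.
The shock moves the curves to Qd = 277 - p and Qs = 4p - 92.
Equate the new curves: 277 - p = 4p - 92, giving 369 = 5p, p = 73.8, Q = 203.2.
ΔQ = 203.2 − 272 = -68.8.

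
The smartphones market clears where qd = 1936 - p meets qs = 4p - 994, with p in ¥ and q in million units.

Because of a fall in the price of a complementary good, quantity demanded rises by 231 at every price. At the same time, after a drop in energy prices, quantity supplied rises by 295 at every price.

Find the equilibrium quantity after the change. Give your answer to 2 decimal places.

Original equilibrium: 1936 - p = 4p - 994 gives 2930 = 5p, so p = 586 and q = 1350.
After the shift, demand is qd = 2167 - p and supply is qs = 4p - 699.
New equilibrium: 2167 - p = 4p - 699 ⇒ 2866 = 5p ⇒ p = 573.2, q = 1593.8.

1593.80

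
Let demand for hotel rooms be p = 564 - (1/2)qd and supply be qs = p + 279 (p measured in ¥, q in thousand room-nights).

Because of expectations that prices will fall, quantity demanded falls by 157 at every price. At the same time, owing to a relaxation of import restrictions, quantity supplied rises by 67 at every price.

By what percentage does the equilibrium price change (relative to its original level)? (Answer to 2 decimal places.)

-26.38

Before the shock: 1128 - 2p = p + 279 ⇒ 849 = 3p ⇒ p = 283, q = 562.
With the change applied: demand qd = 971 - 2p, supply qs = p + 346.
New equilibrium: 971 - 2p = p + 346 ⇒ 625 = 3p ⇒ p = 625/3 ≈ 208.3333, q = 1663/3 ≈ 554.3333.
%Δp = (208.3333 − 283) / 283 × 100 = -26.38%.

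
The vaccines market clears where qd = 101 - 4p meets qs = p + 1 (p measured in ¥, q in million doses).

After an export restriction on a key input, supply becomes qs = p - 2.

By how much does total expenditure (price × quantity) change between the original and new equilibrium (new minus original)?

-36.84

Before the shock: 101 - 4p = p + 1 ⇒ 100 = 5p ⇒ p = 20, q = 21.
After the shift, demand is qd = 101 - 4p and supply is qs = p - 2.
Equate the new curves: 101 - 4p = p - 2, giving 103 = 5p, p = 20.6, q = 18.6.
Expenditure moves from 20×21 = 420 to 20.6×18.6 = 383.16; change = -36.84.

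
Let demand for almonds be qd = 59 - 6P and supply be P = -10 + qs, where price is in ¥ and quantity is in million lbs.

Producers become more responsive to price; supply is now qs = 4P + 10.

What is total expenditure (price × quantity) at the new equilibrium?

Initially, 59 - 6P = P + 10, so 49 = 7P and P = 7, q = 17.
After the shift, demand is qd = 59 - 6P and supply is qs = 4P + 10.
Equate the new curves: 59 - 6P = 4P + 10, giving 49 = 10P, P = 4.9, q = 29.6.
New expenditure = 4.9 × 29.6 = 145.04.

145.04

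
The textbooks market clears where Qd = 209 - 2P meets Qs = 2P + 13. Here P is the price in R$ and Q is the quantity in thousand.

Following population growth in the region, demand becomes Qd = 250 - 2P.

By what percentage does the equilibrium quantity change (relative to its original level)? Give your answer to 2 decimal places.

+18.47

Solve the original market: 209 - 2P = 2P + 13, hence P = 49 and Q = 111.
The new curves are Qd = 250 - 2P (demand) and Qs = 2P + 13 (supply).
Equate the new curves: 250 - 2P = 2P + 13, giving 237 = 4P, P = 59.25, Q = 131.5.
%ΔQ = (131.5 − 111) / 111 × 100 = +18.47%.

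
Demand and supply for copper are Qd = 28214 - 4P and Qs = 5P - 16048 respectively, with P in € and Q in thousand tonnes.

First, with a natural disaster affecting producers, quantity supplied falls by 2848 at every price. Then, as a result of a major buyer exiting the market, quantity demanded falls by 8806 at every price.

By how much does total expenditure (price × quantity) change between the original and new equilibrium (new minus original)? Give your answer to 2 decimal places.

-31863252.00

Solve the original market: 28214 - 4P = 5P - 16048, hence P = 4918 and Q = 8542.
With the change applied: demand Qd = 19408 - 4P, supply Qs = 5P - 18896.
Equate the new curves: 19408 - 4P = 5P - 18896, giving 38304 = 9P, P = 4256, Q = 2384.
Expenditure moves from 4918×8542 = 42009556 to 4256×2384 = 10146304; change = -31863252.00.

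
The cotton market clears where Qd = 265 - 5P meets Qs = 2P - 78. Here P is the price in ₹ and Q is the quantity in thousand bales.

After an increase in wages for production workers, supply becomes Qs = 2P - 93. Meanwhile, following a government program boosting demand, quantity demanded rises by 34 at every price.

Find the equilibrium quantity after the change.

Solve the original market: 265 - 5P = 2P - 78, hence P = 49 and Q = 20.
With the change applied: demand Qd = 299 - 5P, supply Qs = 2P - 93.
Clearing the new market: 299 - 5P = 2P - 93, so P = 56 and Q = 19.

19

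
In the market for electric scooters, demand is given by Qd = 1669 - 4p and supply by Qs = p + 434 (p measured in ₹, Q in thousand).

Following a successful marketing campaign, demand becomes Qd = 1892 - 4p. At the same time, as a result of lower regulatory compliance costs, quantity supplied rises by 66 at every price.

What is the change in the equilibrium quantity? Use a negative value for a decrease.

Initially, 1669 - 4p = p + 434, so 1235 = 5p and p = 247, Q = 681.
After the shift, demand is Qd = 1892 - 4p and supply is Qs = p + 500.
Setting them equal: 1892 - 4p = p + 500 → 1392 = 5p, so p = 278.4 and Q = 778.4.
ΔQ = 778.4 − 681 = +97.4.

+97.4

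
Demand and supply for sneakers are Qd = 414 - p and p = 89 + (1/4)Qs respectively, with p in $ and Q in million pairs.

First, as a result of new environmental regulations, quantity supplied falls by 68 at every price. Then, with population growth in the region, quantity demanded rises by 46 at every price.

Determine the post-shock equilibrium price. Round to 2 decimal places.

176.80

Original equilibrium: 414 - p = 4p - 356 gives 770 = 5p, so p = 154 and Q = 260.
With the change applied: demand Qd = 460 - p, supply Qs = 4p - 424.
Equate the new curves: 460 - p = 4p - 424, giving 884 = 5p, p = 176.8, Q = 283.2.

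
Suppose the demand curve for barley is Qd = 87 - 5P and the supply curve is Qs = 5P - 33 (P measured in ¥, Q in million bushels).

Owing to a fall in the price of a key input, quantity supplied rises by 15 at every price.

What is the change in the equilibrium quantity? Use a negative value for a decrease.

Before the shock: 87 - 5P = 5P - 33 ⇒ 120 = 10P ⇒ P = 12, Q = 27.
The new curves are Qd = 87 - 5P (demand) and Qs = 5P - 18 (supply).
New equilibrium: 87 - 5P = 5P - 18 ⇒ 105 = 10P ⇒ P = 10.5, Q = 34.5.
ΔQ = 34.5 − 27 = +7.5.

+7.5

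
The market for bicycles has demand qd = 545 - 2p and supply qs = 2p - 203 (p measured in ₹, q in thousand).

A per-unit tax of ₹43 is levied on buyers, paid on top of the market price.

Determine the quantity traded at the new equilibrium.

Solve the original market: 545 - 2p = 2p - 203, hence p = 187 and q = 171.
Since buyers pay the price plus the tax, the effective demand curve becomes qd = 459 - 2p.
New equilibrium: 459 - 2p = 2p - 203 ⇒ 662 = 4p ⇒ p = 165.5, q = 128.

128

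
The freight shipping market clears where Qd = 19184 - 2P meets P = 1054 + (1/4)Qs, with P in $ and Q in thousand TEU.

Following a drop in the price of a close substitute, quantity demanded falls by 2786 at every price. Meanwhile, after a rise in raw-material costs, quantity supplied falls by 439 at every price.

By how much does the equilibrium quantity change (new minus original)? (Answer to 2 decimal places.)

Solve the original market: 19184 - 2P = 4P - 4216, hence P = 3900 and Q = 11384.
The shock moves the curves to Qd = 16398 - 2P and Qs = 4P - 4655.
Equate the new curves: 16398 - 2P = 4P - 4655, giving 21053 = 6P, P = 21053/6 ≈ 3508.8333, Q = 28141/3 ≈ 9380.3333.
ΔQ = 9380.3333 − 11384 = -2003.67.

-2003.67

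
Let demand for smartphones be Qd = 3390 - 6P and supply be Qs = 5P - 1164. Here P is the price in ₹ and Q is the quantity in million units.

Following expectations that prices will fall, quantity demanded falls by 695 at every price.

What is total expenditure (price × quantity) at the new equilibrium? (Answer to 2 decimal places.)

207014.62

Solve the original market: 3390 - 6P = 5P - 1164, hence P = 414 and Q = 906.
The shock moves the curves to Qd = 2695 - 6P and Qs = 5P - 1164.
Setting them equal: 2695 - 6P = 5P - 1164 → 3859 = 11P, so P = 3859/11 ≈ 350.8182 and Q = 6491/11 ≈ 590.0909.
New expenditure = 350.8182 × 590.0909 = 207014.62.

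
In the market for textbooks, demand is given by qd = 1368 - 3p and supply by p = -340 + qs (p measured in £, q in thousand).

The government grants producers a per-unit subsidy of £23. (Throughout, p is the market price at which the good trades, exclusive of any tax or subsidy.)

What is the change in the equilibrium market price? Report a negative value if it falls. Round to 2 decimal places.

Before the shock: 1368 - 3p = p + 340 ⇒ 1028 = 4p ⇒ p = 257, q = 597.
Since sellers receive the price plus the subsidy, the effective supply curve becomes qs = p + 363.
Equate the new curves: 1368 - 3p = p + 363, giving 1005 = 4p, p = 251.25, q = 614.25.
Δp = 251.25 − 257 = -5.75.

-5.75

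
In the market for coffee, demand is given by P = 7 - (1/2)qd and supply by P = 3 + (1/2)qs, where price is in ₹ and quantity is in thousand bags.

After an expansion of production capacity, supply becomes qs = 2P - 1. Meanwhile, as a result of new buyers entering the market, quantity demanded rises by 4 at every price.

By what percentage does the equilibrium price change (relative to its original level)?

Solve the original market: 14 - 2P = 2P - 6, hence P = 5 and q = 4.
The shock moves the curves to qd = 18 - 2P and qs = 2P - 1.
Setting them equal: 18 - 2P = 2P - 1 → 19 = 4P, so P = 4.75 and q = 8.5.
%ΔP = (4.75 − 5) / 5 × 100 = -5%.

-5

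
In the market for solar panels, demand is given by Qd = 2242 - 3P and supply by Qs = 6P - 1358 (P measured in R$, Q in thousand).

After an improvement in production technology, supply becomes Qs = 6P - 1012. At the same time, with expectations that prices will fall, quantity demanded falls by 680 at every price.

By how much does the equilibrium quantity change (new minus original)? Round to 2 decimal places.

Original equilibrium: 2242 - 3P = 6P - 1358 gives 3600 = 9P, so P = 400 and Q = 1042.
With the change applied: demand Qd = 1562 - 3P, supply Qs = 6P - 1012.
Setting them equal: 1562 - 3P = 6P - 1012 → 2574 = 9P, so P = 286 and Q = 704.
ΔQ = 704 − 1042 = -338.00.

-338.00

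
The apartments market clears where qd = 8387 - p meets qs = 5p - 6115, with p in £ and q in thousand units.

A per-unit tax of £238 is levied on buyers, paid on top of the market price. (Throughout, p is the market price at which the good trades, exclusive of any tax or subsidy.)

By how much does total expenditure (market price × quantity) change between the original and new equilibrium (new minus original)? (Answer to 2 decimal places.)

-708314.44

Before the shock: 8387 - p = 5p - 6115 ⇒ 14502 = 6p ⇒ p = 2417, q = 5970.
Since buyers pay the price plus the tax, the effective demand curve becomes qd = 8149 - p.
Equate the new curves: 8149 - p = 5p - 6115, giving 14264 = 6p, p = 7132/3 ≈ 2377.3333, q = 17315/3 ≈ 5771.6667.
Expenditure moves from 2417×5970 = 14429490 to 2377.3333×5771.6667 = 13721175.5556; change = -708314.44.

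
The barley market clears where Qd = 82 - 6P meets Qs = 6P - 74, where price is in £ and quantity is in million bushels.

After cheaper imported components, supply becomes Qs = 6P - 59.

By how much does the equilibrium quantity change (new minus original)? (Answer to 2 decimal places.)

Original equilibrium: 82 - 6P = 6P - 74 gives 156 = 12P, so P = 13 and Q = 4.
After the shift, demand is Qd = 82 - 6P and supply is Qs = 6P - 59.
Clearing the new market: 82 - 6P = 6P - 59, so P = 11.75 and Q = 11.5.
ΔQ = 11.5 − 4 = +7.50.

+7.50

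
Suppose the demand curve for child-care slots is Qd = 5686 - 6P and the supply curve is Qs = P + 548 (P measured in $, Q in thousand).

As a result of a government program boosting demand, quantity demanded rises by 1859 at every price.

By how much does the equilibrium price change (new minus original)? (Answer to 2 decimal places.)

Initially, 5686 - 6P = P + 548, so 5138 = 7P and P = 734, Q = 1282.
The new curves are Qd = 7545 - 6P (demand) and Qs = P + 548 (supply).
New equilibrium: 7545 - 6P = P + 548 ⇒ 6997 = 7P ⇒ P = 6997/7 ≈ 999.5714, Q = 10833/7 ≈ 1547.5714.
ΔP = 999.5714 − 734 = +265.57.

+265.57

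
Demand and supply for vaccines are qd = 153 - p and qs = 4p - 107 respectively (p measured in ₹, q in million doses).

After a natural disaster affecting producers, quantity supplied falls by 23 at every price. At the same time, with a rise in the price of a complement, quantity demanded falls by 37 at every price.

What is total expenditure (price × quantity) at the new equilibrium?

Original equilibrium: 153 - p = 4p - 107 gives 260 = 5p, so p = 52 and q = 101.
With the change applied: demand qd = 116 - p, supply qs = 4p - 130.
Setting them equal: 116 - p = 4p - 130 → 246 = 5p, so p = 49.2 and q = 66.8.
New expenditure = 49.2 × 66.8 = 3286.56.

3286.56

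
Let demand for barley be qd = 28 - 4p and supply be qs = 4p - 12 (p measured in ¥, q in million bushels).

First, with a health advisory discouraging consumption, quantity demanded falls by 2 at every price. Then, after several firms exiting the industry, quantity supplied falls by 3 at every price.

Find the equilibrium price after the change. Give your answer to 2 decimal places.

Original equilibrium: 28 - 4p = 4p - 12 gives 40 = 8p, so p = 5 and q = 8.
With the change applied: demand qd = 26 - 4p, supply qs = 4p - 15.
Setting them equal: 26 - 4p = 4p - 15 → 41 = 8p, so p = 5.125 and q = 5.5.

5.13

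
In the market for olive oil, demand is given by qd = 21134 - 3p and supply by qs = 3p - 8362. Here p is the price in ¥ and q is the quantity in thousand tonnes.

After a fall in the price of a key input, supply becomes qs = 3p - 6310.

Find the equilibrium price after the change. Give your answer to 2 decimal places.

4574.00

Original equilibrium: 21134 - 3p = 3p - 8362 gives 29496 = 6p, so p = 4916 and q = 6386.
With the change applied: demand qd = 21134 - 3p, supply qs = 3p - 6310.
Equate the new curves: 21134 - 3p = 3p - 6310, giving 27444 = 6p, p = 4574, q = 7412.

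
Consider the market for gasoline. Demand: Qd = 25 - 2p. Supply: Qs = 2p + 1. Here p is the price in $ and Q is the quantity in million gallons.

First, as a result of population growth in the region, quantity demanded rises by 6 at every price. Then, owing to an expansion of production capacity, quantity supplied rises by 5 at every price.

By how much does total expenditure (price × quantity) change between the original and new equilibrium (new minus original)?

Original equilibrium: 25 - 2p = 2p + 1 gives 24 = 4p, so p = 6 and Q = 13.
The shock moves the curves to Qd = 31 - 2p and Qs = 2p + 6.
Setting them equal: 31 - 2p = 2p + 6 → 25 = 4p, so p = 6.25 and Q = 18.5.
Expenditure moves from 6×13 = 78 to 6.25×18.5 = 115.625; change = +37.625.

+37.625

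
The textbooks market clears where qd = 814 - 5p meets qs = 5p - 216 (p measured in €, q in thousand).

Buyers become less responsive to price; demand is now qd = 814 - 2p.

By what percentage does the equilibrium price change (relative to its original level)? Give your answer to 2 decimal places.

Solve the original market: 814 - 5p = 5p - 216, hence p = 103 and q = 299.
After the shift, demand is qd = 814 - 2p and supply is qs = 5p - 216.
Clearing the new market: 814 - 2p = 5p - 216, so p = 1030/7 ≈ 147.1429 and q = 3638/7 ≈ 519.7143.
%Δp = (147.1429 − 103) / 103 × 100 = +42.86%.

+42.86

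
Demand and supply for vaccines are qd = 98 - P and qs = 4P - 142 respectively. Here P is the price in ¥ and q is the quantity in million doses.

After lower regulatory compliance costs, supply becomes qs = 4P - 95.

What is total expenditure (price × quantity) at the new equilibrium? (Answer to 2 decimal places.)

Initially, 98 - P = 4P - 142, so 240 = 5P and P = 48, q = 50.
After the shift, demand is qd = 98 - P and supply is qs = 4P - 95.
Setting them equal: 98 - P = 4P - 95 → 193 = 5P, so P = 38.6 and q = 59.4.
New expenditure = 38.6 × 59.4 = 2292.84.

2292.84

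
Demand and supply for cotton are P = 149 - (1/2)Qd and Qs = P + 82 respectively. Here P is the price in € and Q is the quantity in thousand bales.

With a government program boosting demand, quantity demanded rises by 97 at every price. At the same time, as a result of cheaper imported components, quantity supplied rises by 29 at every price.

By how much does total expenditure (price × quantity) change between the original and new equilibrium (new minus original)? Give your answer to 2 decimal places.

+8381.78

Initially, 298 - 2P = P + 82, so 216 = 3P and P = 72, Q = 154.
With the change applied: demand Qd = 395 - 2P, supply Qs = P + 111.
Setting them equal: 395 - 2P = P + 111 → 284 = 3P, so P = 284/3 ≈ 94.6667 and Q = 617/3 ≈ 205.6667.
Expenditure moves from 72×154 = 11088 to 94.6667×205.6667 = 19469.7778; change = +8381.78.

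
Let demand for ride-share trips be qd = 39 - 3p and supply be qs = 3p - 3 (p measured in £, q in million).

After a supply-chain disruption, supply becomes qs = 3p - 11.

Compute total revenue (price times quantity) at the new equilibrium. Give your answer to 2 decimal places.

116.67

Solve the original market: 39 - 3p = 3p - 3, hence p = 7 and q = 18.
The new curves are qd = 39 - 3p (demand) and qs = 3p - 11 (supply).
Equate the new curves: 39 - 3p = 3p - 11, giving 50 = 6p, p = 25/3 ≈ 8.3333, q = 14.
New expenditure = 8.3333 × 14 = 116.67.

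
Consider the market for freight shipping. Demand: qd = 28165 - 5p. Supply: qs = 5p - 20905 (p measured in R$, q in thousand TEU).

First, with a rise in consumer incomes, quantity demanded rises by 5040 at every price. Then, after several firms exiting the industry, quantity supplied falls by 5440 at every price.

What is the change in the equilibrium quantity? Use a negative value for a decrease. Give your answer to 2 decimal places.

Initially, 28165 - 5p = 5p - 20905, so 49070 = 10p and p = 4907, q = 3630.
After the shift, demand is qd = 33205 - 5p and supply is qs = 5p - 26345.
New equilibrium: 33205 - 5p = 5p - 26345 ⇒ 59550 = 10p ⇒ p = 5955, q = 3430.
Δq = 3430 − 3630 = -200.00.

-200.00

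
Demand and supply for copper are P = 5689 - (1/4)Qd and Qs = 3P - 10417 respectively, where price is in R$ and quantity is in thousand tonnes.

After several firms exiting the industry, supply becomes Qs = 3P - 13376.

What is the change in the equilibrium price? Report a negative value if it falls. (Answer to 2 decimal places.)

+422.71

Initially, 22756 - 4P = 3P - 10417, so 33173 = 7P and P = 4739, Q = 3800.
After the shift, demand is Qd = 22756 - 4P and supply is Qs = 3P - 13376.
Setting them equal: 22756 - 4P = 3P - 13376 → 36132 = 7P, so P = 36132/7 ≈ 5161.7143 and Q = 14764/7 ≈ 2109.1429.
ΔP = 5161.7143 − 4739 = +422.71.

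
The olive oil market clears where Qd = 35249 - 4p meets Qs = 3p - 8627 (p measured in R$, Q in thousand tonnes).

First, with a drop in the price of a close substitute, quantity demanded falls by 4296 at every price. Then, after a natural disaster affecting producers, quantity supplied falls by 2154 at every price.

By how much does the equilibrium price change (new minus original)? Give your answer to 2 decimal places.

-306.00

Solve the original market: 35249 - 4p = 3p - 8627, hence p = 6268 and Q = 10177.
The new curves are Qd = 30953 - 4p (demand) and Qs = 3p - 10781 (supply).
Equate the new curves: 30953 - 4p = 3p - 10781, giving 41734 = 7p, p = 5962, Q = 7105.
Δp = 5962 − 6268 = -306.00.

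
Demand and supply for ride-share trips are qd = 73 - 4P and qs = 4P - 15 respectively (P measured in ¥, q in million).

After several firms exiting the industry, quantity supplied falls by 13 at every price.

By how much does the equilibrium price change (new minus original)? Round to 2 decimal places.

+1.63

Initially, 73 - 4P = 4P - 15, so 88 = 8P and P = 11, q = 29.
The shock moves the curves to qd = 73 - 4P and qs = 4P - 28.
Setting them equal: 73 - 4P = 4P - 28 → 101 = 8P, so P = 12.625 and q = 22.5.
ΔP = 12.625 − 11 = +1.63.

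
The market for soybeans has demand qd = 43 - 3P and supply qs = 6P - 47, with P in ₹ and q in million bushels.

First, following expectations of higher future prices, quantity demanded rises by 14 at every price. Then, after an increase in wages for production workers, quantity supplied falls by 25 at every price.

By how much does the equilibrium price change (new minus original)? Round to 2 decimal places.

+4.33

Solve the original market: 43 - 3P = 6P - 47, hence P = 10 and q = 13.
The shock moves the curves to qd = 57 - 3P and qs = 6P - 72.
New equilibrium: 57 - 3P = 6P - 72 ⇒ 129 = 9P ⇒ P = 43/3 ≈ 14.3333, q = 14.
ΔP = 14.3333 − 10 = +4.33.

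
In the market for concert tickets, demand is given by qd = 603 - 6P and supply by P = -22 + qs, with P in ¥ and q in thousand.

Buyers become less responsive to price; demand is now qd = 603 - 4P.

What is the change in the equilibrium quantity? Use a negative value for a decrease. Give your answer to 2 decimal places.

+33.20

Before the shock: 603 - 6P = P + 22 ⇒ 581 = 7P ⇒ P = 83, q = 105.
The new curves are qd = 603 - 4P (demand) and qs = P + 22 (supply).
Setting them equal: 603 - 4P = P + 22 → 581 = 5P, so P = 116.2 and q = 138.2.
Δq = 138.2 − 105 = +33.20.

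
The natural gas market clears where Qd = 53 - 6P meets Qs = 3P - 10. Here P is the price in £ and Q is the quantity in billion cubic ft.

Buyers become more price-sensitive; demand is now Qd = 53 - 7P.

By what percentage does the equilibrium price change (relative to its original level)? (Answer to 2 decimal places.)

-10.00

Original equilibrium: 53 - 6P = 3P - 10 gives 63 = 9P, so P = 7 and Q = 11.
The shock moves the curves to Qd = 53 - 7P and Qs = 3P - 10.
Clearing the new market: 53 - 7P = 3P - 10, so P = 6.3 and Q = 8.9.
%ΔP = (6.3 − 7) / 7 × 100 = -10.00%.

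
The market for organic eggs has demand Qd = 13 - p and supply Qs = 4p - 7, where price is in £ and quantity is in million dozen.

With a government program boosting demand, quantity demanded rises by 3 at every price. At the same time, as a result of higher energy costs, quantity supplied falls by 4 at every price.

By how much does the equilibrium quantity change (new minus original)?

Solve the original market: 13 - p = 4p - 7, hence p = 4 and Q = 9.
With the change applied: demand Qd = 16 - p, supply Qs = 4p - 11.
Setting them equal: 16 - p = 4p - 11 → 27 = 5p, so p = 5.4 and Q = 10.6.
ΔQ = 10.6 − 9 = +1.6.

+1.6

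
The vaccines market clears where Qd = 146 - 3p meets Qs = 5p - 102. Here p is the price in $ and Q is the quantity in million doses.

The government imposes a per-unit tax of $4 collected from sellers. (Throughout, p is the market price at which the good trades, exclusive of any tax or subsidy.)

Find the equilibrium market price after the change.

33.5

Original equilibrium: 146 - 3p = 5p - 102 gives 248 = 8p, so p = 31 and Q = 53.
Since sellers keep the price net of the tax, the effective supply curve becomes Qs = 5p - 122.
Setting them equal: 146 - 3p = 5p - 122 → 268 = 8p, so p = 33.5 and Q = 45.5.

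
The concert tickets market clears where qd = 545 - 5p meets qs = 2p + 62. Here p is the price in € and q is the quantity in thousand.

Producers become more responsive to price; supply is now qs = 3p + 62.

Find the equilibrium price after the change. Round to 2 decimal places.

60.38

Original equilibrium: 545 - 5p = 2p + 62 gives 483 = 7p, so p = 69 and q = 200.
After the shift, demand is qd = 545 - 5p and supply is qs = 3p + 62.
Equate the new curves: 545 - 5p = 3p + 62, giving 483 = 8p, p = 60.375, q = 243.125.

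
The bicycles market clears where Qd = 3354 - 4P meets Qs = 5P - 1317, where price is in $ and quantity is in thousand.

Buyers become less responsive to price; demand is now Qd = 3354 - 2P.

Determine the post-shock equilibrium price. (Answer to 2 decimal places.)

667.29

Solve the original market: 3354 - 4P = 5P - 1317, hence P = 519 and Q = 1278.
With the change applied: demand Qd = 3354 - 2P, supply Qs = 5P - 1317.
New equilibrium: 3354 - 2P = 5P - 1317 ⇒ 4671 = 7P ⇒ P = 4671/7 ≈ 667.2857, Q = 14136/7 ≈ 2019.4286.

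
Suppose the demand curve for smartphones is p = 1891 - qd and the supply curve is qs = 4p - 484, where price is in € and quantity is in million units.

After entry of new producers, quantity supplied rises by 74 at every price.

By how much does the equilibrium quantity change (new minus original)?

Solve the original market: 1891 - p = 4p - 484, hence p = 475 and q = 1416.
The shock moves the curves to qd = 1891 - p and qs = 4p - 410.
Setting them equal: 1891 - p = 4p - 410 → 2301 = 5p, so p = 460.2 and q = 1430.8.
Δq = 1430.8 − 1416 = +14.8.

+14.8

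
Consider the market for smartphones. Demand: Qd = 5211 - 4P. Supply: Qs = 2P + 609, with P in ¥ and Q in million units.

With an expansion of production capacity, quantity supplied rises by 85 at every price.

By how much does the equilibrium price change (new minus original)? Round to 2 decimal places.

-14.17

Solve the original market: 5211 - 4P = 2P + 609, hence P = 767 and Q = 2143.
With the change applied: demand Qd = 5211 - 4P, supply Qs = 2P + 694.
Setting them equal: 5211 - 4P = 2P + 694 → 4517 = 6P, so P = 4517/6 ≈ 752.8333 and Q = 6599/3 ≈ 2199.6667.
ΔP = 752.8333 − 767 = -14.17.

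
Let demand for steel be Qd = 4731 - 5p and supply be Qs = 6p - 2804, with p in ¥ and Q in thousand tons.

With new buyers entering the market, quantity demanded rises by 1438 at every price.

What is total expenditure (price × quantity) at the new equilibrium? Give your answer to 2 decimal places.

Before the shock: 4731 - 5p = 6p - 2804 ⇒ 7535 = 11p ⇒ p = 685, Q = 1306.
With the change applied: demand Qd = 6169 - 5p, supply Qs = 6p - 2804.
New equilibrium: 6169 - 5p = 6p - 2804 ⇒ 8973 = 11p ⇒ p = 8973/11 ≈ 815.7273, Q = 22994/11 ≈ 2090.3636.
New expenditure = 815.7273 × 2090.3636 = 1705166.63.

1705166.63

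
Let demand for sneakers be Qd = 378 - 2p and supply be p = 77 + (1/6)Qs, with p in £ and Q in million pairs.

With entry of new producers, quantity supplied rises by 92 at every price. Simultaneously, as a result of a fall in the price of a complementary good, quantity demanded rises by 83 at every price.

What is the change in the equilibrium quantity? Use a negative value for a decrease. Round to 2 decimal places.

+85.25

Initially, 378 - 2p = 6p - 462, so 840 = 8p and p = 105, Q = 168.
After the shift, demand is Qd = 461 - 2p and supply is Qs = 6p - 370.
Setting them equal: 461 - 2p = 6p - 370 → 831 = 8p, so p = 103.875 and Q = 253.25.
ΔQ = 253.25 − 168 = +85.25.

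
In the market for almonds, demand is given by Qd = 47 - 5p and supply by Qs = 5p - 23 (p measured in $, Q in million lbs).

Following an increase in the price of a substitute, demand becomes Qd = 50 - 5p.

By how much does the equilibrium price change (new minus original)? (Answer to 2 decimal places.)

Original equilibrium: 47 - 5p = 5p - 23 gives 70 = 10p, so p = 7 and Q = 12.
The shock moves the curves to Qd = 50 - 5p and Qs = 5p - 23.
Setting them equal: 50 - 5p = 5p - 23 → 73 = 10p, so p = 7.3 and Q = 13.5.
Δp = 7.3 − 7 = +0.30.

+0.30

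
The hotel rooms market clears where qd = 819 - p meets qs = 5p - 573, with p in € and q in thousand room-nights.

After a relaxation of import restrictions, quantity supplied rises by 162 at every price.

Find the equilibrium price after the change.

205

Initially, 819 - p = 5p - 573, so 1392 = 6p and p = 232, q = 587.
The shock moves the curves to qd = 819 - p and qs = 5p - 411.
Clearing the new market: 819 - p = 5p - 411, so p = 205 and q = 614.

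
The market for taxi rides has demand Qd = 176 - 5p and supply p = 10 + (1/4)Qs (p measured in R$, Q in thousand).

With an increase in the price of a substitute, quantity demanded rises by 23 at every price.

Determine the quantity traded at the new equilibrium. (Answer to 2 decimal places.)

66.22

Original equilibrium: 176 - 5p = 4p - 40 gives 216 = 9p, so p = 24 and Q = 56.
The new curves are Qd = 199 - 5p (demand) and Qs = 4p - 40 (supply).
Equate the new curves: 199 - 5p = 4p - 40, giving 239 = 9p, p = 239/9 ≈ 26.5556, Q = 596/9 ≈ 66.2222.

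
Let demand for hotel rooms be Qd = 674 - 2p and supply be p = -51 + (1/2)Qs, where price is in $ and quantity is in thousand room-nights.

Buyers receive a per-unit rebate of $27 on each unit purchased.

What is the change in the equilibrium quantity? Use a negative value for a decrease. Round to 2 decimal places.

Before the shock: 674 - 2p = 2p + 102 ⇒ 572 = 4p ⇒ p = 143, Q = 388.
Since buyers' out-of-pocket price is the market price minus the rebate, the effective demand curve becomes Qd = 728 - 2p.
Equate the new curves: 728 - 2p = 2p + 102, giving 626 = 4p, p = 156.5, Q = 415.
ΔQ = 415 − 388 = +27.00.

+27.00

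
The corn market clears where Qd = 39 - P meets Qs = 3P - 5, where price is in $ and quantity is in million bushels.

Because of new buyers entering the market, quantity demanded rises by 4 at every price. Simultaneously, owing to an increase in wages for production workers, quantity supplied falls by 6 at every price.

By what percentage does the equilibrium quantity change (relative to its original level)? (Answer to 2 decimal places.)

+5.36

Solve the original market: 39 - P = 3P - 5, hence P = 11 and Q = 28.
The new curves are Qd = 43 - P (demand) and Qs = 3P - 11 (supply).
Setting them equal: 43 - P = 3P - 11 → 54 = 4P, so P = 13.5 and Q = 29.5.
%ΔQ = (29.5 − 28) / 28 × 100 = +5.36%.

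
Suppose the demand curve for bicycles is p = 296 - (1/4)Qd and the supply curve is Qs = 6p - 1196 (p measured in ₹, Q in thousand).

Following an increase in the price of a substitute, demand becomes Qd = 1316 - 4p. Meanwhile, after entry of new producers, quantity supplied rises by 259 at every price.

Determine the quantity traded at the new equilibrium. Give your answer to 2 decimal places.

Original equilibrium: 1184 - 4p = 6p - 1196 gives 2380 = 10p, so p = 238 and Q = 232.
With the change applied: demand Qd = 1316 - 4p, supply Qs = 6p - 937.
New equilibrium: 1316 - 4p = 6p - 937 ⇒ 2253 = 10p ⇒ p = 225.3, Q = 414.8.

414.80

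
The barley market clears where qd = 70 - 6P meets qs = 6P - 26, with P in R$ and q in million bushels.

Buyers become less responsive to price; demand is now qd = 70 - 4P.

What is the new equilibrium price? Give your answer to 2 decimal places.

Before the shock: 70 - 6P = 6P - 26 ⇒ 96 = 12P ⇒ P = 8, q = 22.
The new curves are qd = 70 - 4P (demand) and qs = 6P - 26 (supply).
Clearing the new market: 70 - 4P = 6P - 26, so P = 9.6 and q = 31.6.

9.60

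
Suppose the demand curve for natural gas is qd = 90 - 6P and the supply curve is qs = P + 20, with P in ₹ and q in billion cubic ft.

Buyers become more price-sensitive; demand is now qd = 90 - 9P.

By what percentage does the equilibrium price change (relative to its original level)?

Original equilibrium: 90 - 6P = P + 20 gives 70 = 7P, so P = 10 and q = 30.
After the shift, demand is qd = 90 - 9P and supply is qs = P + 20.
Equate the new curves: 90 - 9P = P + 20, giving 70 = 10P, P = 7, q = 27.
%ΔP = (7 − 10) / 10 × 100 = -30%.

-30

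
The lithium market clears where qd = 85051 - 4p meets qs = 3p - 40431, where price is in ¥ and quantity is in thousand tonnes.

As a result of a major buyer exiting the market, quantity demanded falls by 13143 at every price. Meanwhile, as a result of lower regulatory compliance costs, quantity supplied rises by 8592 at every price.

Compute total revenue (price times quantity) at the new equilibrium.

Original equilibrium: 85051 - 4p = 3p - 40431 gives 125482 = 7p, so p = 17926 and q = 13347.
After the shift, demand is qd = 71908 - 4p and supply is qs = 3p - 31839.
Setting them equal: 71908 - 4p = 3p - 31839 → 103747 = 7p, so p = 14821 and q = 12624.
New expenditure = 14821 × 12624 = 187100304.

187100304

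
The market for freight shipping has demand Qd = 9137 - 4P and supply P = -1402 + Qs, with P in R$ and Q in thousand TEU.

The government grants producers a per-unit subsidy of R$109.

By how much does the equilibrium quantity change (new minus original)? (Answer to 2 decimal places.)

+87.20

Initially, 9137 - 4P = P + 1402, so 7735 = 5P and P = 1547, Q = 2949.
Since sellers receive the price plus the subsidy, the effective supply curve becomes Qs = P + 1511.
Equate the new curves: 9137 - 4P = P + 1511, giving 7626 = 5P, P = 1525.2, Q = 3036.2.
ΔQ = 3036.2 − 2949 = +87.20.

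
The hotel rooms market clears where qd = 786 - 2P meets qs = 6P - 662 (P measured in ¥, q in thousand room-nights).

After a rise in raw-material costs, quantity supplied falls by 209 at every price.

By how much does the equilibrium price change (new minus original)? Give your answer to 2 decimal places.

Before the shock: 786 - 2P = 6P - 662 ⇒ 1448 = 8P ⇒ P = 181, q = 424.
With the change applied: demand qd = 786 - 2P, supply qs = 6P - 871.
Equate the new curves: 786 - 2P = 6P - 871, giving 1657 = 8P, P = 207.125, q = 371.75.
ΔP = 207.125 − 181 = +26.13.

+26.13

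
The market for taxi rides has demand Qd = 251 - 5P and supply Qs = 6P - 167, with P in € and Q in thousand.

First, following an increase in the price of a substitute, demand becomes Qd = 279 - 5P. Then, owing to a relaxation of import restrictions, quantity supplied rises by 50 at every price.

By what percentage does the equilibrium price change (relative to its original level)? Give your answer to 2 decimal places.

Original equilibrium: 251 - 5P = 6P - 167 gives 418 = 11P, so P = 38 and Q = 61.
The shock moves the curves to Qd = 279 - 5P and Qs = 6P - 117.
Setting them equal: 279 - 5P = 6P - 117 → 396 = 11P, so P = 36 and Q = 99.
%ΔP = (36 − 38) / 38 × 100 = -5.26%.

-5.26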